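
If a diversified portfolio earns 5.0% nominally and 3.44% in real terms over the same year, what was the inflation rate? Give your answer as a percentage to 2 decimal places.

From (1+r_nom) = (1+r_real)(1+π), we get 1+π = (1 + 5.0%)/(1 + 3.44%) = 1.050/1.0344 ≈ 1.01508.
So π ≈ 1.5081%.

1.51%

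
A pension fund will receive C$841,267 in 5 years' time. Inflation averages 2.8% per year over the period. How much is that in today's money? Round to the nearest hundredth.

C$732,771.01

Price-level factor over 5 years: (1 + 2.8%)^5 ≈ 1.1480626105.
Purchasing power today: C$841,267 divided by that factor.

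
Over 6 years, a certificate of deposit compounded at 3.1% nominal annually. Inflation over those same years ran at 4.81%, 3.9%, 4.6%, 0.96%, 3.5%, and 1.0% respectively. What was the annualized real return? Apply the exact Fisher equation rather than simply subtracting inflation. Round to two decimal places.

-0.02%

Cumulative inflation factor: 1.0481 × 1.039 × 1.046 × 1.0096 × 1.035 × 1.010 ≈ 1.20216.
Nominal growth factor: 1.20102. Real growth factor = 1.20102 / 1.20216 ≈ 0.99906.
Annualized: 0.99906^(1/6) − 1 ≈ -0.00016.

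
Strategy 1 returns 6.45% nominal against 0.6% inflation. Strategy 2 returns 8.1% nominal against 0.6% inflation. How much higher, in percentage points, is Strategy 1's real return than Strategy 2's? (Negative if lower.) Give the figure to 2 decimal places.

-1.64

Strategy 1 real return: 1.0645/1.006 − 1 = 5.815%.
Strategy 2 real return: 1.081/1.006 − 1 = 7.455%.
Difference: 5.815 − 7.455 = -1.640 pp.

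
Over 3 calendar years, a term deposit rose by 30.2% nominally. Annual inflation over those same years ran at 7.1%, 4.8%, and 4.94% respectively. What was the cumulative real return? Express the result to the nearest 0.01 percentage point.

Cumulative inflation factor: 1.071 × 1.048 × 1.0494 ≈ 1.17785.
Nominal growth factor: 1.30200. Real growth factor = 1.30200 / 1.17785 ≈ 1.10540.
Total real return ≈ 10.5399%.

10.54%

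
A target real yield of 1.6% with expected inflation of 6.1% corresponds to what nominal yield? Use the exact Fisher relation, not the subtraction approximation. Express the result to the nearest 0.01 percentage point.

7.80%

By the Fisher equation, 1 + r_nom = (1 + 1.6%)(1 + 6.1%) = 1.016 × 1.061 = 1.077976.
So r_nom = 7.7976%.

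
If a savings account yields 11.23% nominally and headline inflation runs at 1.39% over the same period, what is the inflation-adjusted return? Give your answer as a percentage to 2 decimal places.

Real return via the Fisher equation: (1 + 11.23%)/(1 + 1.39%) − 1 = 1.1123/1.0139 − 1 ≈ 0.09705.

9.71%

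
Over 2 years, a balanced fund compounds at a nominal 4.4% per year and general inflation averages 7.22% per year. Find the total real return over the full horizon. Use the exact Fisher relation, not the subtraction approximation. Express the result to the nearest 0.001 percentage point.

The annual real rate is (1+4.4%)/(1+7.22%) − 1 = -2.6301%.
Compounded over 2 years: (1 + -0.026301)^2 − 1 ≈ -0.05191.

-5.191%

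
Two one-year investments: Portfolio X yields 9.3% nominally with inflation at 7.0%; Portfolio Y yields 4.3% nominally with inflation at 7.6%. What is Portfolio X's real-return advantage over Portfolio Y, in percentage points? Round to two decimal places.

Portfolio X real return: 1.093/1.070 − 1 = 2.150%.
Portfolio Y real return: 1.043/1.076 − 1 = -3.067%.
Difference: 2.150 − (-3.067) = 5.217 pp.

5.22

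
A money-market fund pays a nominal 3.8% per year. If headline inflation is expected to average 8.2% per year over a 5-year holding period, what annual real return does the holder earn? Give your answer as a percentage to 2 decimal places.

With constant rates the annual real return is the same each year: (1+3.8%)/(1+8.2%) − 1 = -0.04067.

-4.07%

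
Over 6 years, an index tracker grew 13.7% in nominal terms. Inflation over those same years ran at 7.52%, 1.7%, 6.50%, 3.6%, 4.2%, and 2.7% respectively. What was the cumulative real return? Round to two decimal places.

Cumulative inflation factor: 1.0752 × 1.017 × 1.0650 × 1.036 × 1.042 × 1.027 ≈ 1.29109.
Nominal growth factor: 1.13700. Real growth factor = 1.13700 / 1.29109 ≈ 0.88065.
Total real return ≈ -11.9351%.

-11.94%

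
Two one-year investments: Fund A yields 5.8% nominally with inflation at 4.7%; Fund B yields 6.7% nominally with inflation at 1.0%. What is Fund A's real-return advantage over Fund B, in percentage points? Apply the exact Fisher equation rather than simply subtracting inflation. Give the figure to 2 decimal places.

Fund A real return: 1.058/1.047 − 1 = 1.051%.
Fund B real return: 1.067/1.010 − 1 = 5.644%.
Difference: 1.051 − 5.644 = -4.593 pp.

-4.59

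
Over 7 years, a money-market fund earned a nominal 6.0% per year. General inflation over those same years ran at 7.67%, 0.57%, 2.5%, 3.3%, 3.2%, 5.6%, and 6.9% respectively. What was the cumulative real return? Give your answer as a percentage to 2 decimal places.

Cumulative inflation factor: 1.0767 × 1.0057 × 1.025 × 1.033 × 1.032 × 1.056 × 1.069 ≈ 1.33570.
Nominal growth factor: 1.50363. Real growth factor = 1.50363 / 1.33570 ≈ 1.12573.
Total real return ≈ 12.5725%.

12.57%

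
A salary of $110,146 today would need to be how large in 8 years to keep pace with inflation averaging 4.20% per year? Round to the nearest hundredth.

Cumulative price-level factor: (1+4.20%)^8 ≈ 1.3897662210.
Multiplying $110,146 by the price-level factor gives the future nominal sum.

$153,077.19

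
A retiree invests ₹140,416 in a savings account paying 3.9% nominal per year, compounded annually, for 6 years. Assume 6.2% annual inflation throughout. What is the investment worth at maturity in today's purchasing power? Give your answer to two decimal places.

₹123,129.69

Nominal value at maturity: ₹140,416 × (1 + 3.9%)^6 ≈ ₹176,648.47.
Price-level factor over 6 years: (1 + 6.2%)^6 ≈ 1.4346537586.
The maturity value deflated by that factor is the answer in today's purchasing power.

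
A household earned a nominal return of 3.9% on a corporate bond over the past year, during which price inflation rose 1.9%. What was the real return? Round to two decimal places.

Real return via the Fisher equation: (1 + 3.9%)/(1 + 1.9%) − 1 = 1.039/1.019 − 1 ≈ 0.01963.

1.96%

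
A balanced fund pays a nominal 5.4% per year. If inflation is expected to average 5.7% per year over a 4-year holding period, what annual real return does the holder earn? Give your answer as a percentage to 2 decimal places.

With constant rates the annual real return is the same each year: (1+5.4%)/(1+5.7%) − 1 = -0.00284.

-0.28%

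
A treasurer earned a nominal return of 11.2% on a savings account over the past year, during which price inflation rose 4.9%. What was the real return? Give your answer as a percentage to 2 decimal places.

6.01%

Real return via the Fisher equation: (1 + 11.2%)/(1 + 4.9%) − 1 = 1.112/1.049 − 1 ≈ 0.06006.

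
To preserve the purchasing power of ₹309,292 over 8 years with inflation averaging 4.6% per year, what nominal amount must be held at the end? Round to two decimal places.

Cumulative price-level factor: (1+4.6%)^8 ≈ 1.4330240406.
Multiplying ₹309,292 by the price-level factor gives the future nominal sum.

₹443,222.87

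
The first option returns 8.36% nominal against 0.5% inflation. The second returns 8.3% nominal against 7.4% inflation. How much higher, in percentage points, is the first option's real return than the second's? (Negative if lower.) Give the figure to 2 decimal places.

6.98

The first option real return: 1.0836/1.005 − 1 = 7.821%.
The second real return: 1.083/1.074 − 1 = 0.838%.
Difference: 7.821 − 0.838 = 6.983 pp.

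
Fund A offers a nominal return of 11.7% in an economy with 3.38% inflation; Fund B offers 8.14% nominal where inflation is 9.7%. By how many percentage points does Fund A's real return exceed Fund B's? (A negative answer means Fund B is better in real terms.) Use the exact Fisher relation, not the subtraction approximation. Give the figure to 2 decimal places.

9.47

Fund A real return: 1.117/1.0338 − 1 = 8.048%.
Fund B real return: 1.0814/1.097 − 1 = -1.422%.
Difference: 8.048 − (-1.422) = 9.470 pp.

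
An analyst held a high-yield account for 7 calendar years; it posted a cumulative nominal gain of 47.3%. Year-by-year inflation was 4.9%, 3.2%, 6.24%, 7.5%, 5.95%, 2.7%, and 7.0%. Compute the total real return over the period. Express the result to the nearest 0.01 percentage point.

Cumulative inflation factor: 1.049 × 1.032 × 1.0624 × 1.075 × 1.0595 × 1.027 × 1.070 ≈ 1.43948.
Nominal growth factor: 1.47300. Real growth factor = 1.47300 / 1.43948 ≈ 1.02328.
Total real return ≈ 2.3283%.

2.33%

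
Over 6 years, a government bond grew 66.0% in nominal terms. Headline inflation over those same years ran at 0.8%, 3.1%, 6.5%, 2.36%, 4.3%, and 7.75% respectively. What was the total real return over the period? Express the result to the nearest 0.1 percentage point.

Cumulative inflation factor: 1.008 × 1.031 × 1.065 × 1.0236 × 1.043 × 1.0775 ≈ 1.27321.
Nominal growth factor: 1.66000. Real growth factor = 1.66000 / 1.27321 ≈ 1.30379.
Total real return ≈ 30.3789%.

30.4%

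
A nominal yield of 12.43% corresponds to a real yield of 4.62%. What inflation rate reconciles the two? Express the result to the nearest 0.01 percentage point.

7.47%

From (1+r_nom) = (1+r_real)(1+π), we get 1+π = (1 + 12.43%)/(1 + 4.62%) = 1.1243/1.0462 ≈ 1.07465.
So π ≈ 7.4651%.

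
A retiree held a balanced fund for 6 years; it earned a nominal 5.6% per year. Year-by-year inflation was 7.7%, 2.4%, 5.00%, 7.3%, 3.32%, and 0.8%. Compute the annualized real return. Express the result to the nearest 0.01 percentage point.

1.16%

Cumulative inflation factor: 1.077 × 1.024 × 1.0500 × 1.073 × 1.0332 × 1.008 ≈ 1.29405.
Nominal growth factor: 1.38670. Real growth factor = 1.38670 / 1.29405 ≈ 1.07160.
Annualized: 1.07160^(1/6) − 1 ≈ 0.01159.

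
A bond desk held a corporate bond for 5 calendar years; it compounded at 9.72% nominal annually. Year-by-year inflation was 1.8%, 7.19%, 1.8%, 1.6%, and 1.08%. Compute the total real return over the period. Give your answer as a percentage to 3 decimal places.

39.386%

Cumulative inflation factor: 1.018 × 1.0719 × 1.018 × 1.016 × 1.0108 ≈ 1.14080.
Nominal growth factor: 1.59012. Real growth factor = 1.59012 / 1.14080 ≈ 1.39386.
Total real return ≈ 39.3863%.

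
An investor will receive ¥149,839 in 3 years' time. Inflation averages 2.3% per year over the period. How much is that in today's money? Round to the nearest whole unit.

Price-level factor over 3 years: (1 + 2.3%)^3 = 1.070599167.
Purchasing power today: ¥149,839 divided by that factor.

¥139,958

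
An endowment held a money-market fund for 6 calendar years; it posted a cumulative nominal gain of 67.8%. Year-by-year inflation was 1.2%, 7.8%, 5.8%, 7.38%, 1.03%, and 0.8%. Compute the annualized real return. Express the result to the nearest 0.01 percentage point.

4.86%

Cumulative inflation factor: 1.012 × 1.078 × 1.058 × 1.0738 × 1.0103 × 1.008 ≈ 1.26217.
Nominal growth factor: 1.67800. Real growth factor = 1.67800 / 1.26217 ≈ 1.32945.
Annualized: 1.32945^(1/6) − 1 ≈ 0.04861.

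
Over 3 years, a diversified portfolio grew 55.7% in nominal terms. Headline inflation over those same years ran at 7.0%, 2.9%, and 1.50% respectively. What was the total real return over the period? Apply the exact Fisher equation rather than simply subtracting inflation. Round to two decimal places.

Cumulative inflation factor: 1.070 × 1.029 × 1.0150 ≈ 1.11755.
Nominal growth factor: 1.55700. Real growth factor = 1.55700 / 1.11755 ≈ 1.39323.
Total real return ≈ 39.3232%.

39.32%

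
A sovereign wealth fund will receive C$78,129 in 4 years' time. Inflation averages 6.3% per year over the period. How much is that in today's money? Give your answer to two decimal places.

Price-level factor over 4 years: (1 + 6.3%)^4 ≈ 1.2768299410.
Purchasing power today: C$78,129 divided by that factor.

C$61,189.82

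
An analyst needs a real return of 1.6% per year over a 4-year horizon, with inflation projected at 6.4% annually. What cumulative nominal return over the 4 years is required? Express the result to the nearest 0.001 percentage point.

Required annual nominal rate: (1+1.6%)(1+6.4%) − 1 = 8.1024%.
Cumulative over 4 years: (1 + 0.081024)^4 − 1 ≈ 0.36566.

36.566%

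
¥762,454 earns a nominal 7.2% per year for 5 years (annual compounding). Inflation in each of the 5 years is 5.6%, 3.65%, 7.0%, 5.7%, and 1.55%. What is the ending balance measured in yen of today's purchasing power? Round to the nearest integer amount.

Nominal value at maturity: ¥762,454 × (1 + 7.2%)^5 ≈ ¥1,079,413.
Price-level factor over 5 years: 1.056 × 1.0365 × 1.070 × 1.057 × 1.0155 ≈ 1.2571060525.
Dividing the nominal maturity value by the price-level factor gives the value in today's money.

¥858,649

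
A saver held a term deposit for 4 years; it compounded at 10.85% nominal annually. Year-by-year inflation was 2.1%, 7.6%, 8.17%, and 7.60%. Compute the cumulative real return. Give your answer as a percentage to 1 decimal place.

Cumulative inflation factor: 1.021 × 1.076 × 1.0817 × 1.0760 ≈ 1.27867.
Nominal growth factor: 1.50988. Real growth factor = 1.50988 / 1.27867 ≈ 1.18083.
Total real return ≈ 18.0825%.

18.1%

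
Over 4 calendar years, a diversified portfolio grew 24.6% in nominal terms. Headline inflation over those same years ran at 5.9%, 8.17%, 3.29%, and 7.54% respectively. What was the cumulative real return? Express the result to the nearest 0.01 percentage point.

Cumulative inflation factor: 1.059 × 1.0817 × 1.0329 × 1.0754 ≈ 1.27242.
Nominal growth factor: 1.24600. Real growth factor = 1.24600 / 1.27242 ≈ 0.97924.
Total real return ≈ -2.0765%.

-2.08%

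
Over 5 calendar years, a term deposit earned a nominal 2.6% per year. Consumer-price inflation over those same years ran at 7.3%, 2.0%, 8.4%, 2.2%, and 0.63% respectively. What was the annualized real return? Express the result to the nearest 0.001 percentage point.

-1.403%

Cumulative inflation factor: 1.073 × 1.020 × 1.084 × 1.022 × 1.0063 ≈ 1.22013.
Nominal growth factor: 1.13694. Real growth factor = 1.13694 / 1.22013 ≈ 0.93181.
Annualized: 0.93181^(1/5) − 1 ≈ -0.01403.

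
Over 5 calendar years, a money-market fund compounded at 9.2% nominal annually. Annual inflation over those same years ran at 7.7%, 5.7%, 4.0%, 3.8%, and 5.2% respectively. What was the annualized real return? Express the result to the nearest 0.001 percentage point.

3.733%

Cumulative inflation factor: 1.077 × 1.057 × 1.040 × 1.038 × 1.052 ≈ 1.29282.
Nominal growth factor: 1.55279. Real growth factor = 1.55279 / 1.29282 ≈ 1.20109.
Annualized: 1.20109^(1/5) − 1 ≈ 0.03733.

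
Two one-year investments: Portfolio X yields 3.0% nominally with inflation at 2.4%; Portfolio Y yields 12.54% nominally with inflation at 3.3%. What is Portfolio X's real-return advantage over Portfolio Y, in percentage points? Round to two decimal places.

-8.36

Portfolio X real return: 1.030/1.024 − 1 = 0.586%.
Portfolio Y real return: 1.1254/1.033 − 1 = 8.945%.
Difference: 0.586 − 8.945 = -8.359 pp.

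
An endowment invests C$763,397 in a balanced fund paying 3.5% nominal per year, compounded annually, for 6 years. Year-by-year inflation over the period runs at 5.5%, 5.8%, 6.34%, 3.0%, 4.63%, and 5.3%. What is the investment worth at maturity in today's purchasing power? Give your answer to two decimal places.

Nominal value at maturity: C$763,397 × (1 + 3.5%)^6 ≈ C$938,409.83.
Price-level factor over 6 years: 1.055 × 1.058 × 1.0634 × 1.030 × 1.0463 × 1.053 ≈ 1.3469659103.
The maturity value deflated by that factor is the answer in today's purchasing power.

C$696,684.17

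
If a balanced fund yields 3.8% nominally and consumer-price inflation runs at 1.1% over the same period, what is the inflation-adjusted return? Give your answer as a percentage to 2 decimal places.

Real return via the Fisher equation: (1 + 3.8%)/(1 + 1.1%) − 1 = 1.038/1.011 − 1 ≈ 0.02671.

2.67%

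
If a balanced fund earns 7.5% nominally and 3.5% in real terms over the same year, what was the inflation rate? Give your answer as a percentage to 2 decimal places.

3.86%

From (1+r_nom) = (1+r_real)(1+π), we get 1+π = (1 + 7.5%)/(1 + 3.5%) = 1.075/1.035 ≈ 1.03865.
So π ≈ 3.8647%.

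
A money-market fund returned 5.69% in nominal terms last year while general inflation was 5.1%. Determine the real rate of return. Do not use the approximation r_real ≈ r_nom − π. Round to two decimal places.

0.56%

Real return via the Fisher equation: (1 + 5.69%)/(1 + 5.1%) − 1 = 1.0569/1.051 − 1 ≈ 0.00561.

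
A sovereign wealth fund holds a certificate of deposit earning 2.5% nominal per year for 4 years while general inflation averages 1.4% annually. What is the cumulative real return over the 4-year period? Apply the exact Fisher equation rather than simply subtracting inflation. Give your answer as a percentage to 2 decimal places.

4.41%

The annual real rate is (1+2.5%)/(1+1.4%) − 1 = 1.0848%.
Compounded over 4 years: (1 + 0.010848)^4 − 1 ≈ 0.04410.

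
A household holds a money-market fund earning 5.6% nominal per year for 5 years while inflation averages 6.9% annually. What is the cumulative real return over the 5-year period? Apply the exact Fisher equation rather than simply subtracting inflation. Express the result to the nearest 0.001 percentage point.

-5.934%

The annual real rate is (1+5.6%)/(1+6.9%) − 1 = -1.2161%.
Compounded over 5 years: (1 + -0.012161)^5 − 1 ≈ -0.05934.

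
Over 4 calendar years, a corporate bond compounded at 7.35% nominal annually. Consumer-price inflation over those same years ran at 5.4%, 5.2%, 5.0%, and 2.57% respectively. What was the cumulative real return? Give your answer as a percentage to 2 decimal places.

11.21%

Cumulative inflation factor: 1.054 × 1.052 × 1.050 × 1.0257 ≈ 1.19417.
Nominal growth factor: 1.32803. Real growth factor = 1.32803 / 1.19417 ≈ 1.11210.
Total real return ≈ 11.2096%.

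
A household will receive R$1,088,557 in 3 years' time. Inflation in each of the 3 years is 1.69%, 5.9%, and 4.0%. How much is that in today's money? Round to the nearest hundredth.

Price-level factor over 3 years: 1.0169 × 1.059 × 1.040 = 1.119972984.
Purchasing power today: R$1,088,557 divided by that factor.

R$971,949.34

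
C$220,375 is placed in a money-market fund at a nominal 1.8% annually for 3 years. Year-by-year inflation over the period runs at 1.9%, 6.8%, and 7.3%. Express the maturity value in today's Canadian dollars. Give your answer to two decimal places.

Nominal value at maturity: C$220,375 × (1 + 1.8%)^3 ≈ C$232,490.74.
Price-level factor over 3 years: 1.019 × 1.068 × 1.073 = 1.167737316.
Dividing the nominal maturity value by the price-level factor gives the value in today's money.

C$199,095.07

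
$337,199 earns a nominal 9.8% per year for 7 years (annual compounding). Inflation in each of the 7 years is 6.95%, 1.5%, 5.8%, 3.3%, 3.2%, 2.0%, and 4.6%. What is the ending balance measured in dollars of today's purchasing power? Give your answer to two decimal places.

Nominal value at maturity: $337,199 × (1 + 9.8%)^7 ≈ $648,787.78.
Price-level factor over 7 years: 1.0695 × 1.015 × 1.058 × 1.033 × 1.032 × 1.020 × 1.046 ≈ 1.3063043527.
Dividing the nominal maturity value by the price-level factor gives the value in today's money.

$496,658.97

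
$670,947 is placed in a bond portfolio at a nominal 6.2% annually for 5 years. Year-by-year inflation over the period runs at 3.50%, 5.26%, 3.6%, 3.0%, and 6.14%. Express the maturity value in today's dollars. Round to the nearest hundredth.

Nominal value at maturity: $670,947 × (1 + 6.2%)^5 ≈ $906,381.01.
Price-level factor over 5 years: 1.0350 × 1.0526 × 1.036 × 1.030 × 1.0614 ≈ 1.2338994734.
Dividing the nominal maturity value by the price-level factor gives the value in today's money.

$734,566.33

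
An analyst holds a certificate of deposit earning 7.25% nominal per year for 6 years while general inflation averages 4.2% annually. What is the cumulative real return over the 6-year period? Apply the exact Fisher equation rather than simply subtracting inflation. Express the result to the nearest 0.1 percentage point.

18.9%

The annual real rate is (1+7.25%)/(1+4.2%) − 1 = 2.9271%.
Compounded over 6 years: (1 + 0.029271)^6 − 1 ≈ 0.18899.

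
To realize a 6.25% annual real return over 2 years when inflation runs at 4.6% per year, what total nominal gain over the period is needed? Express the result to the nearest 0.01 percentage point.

23.52%

Required annual nominal rate: (1+6.25%)(1+4.6%) − 1 = 11.1375%.
Cumulative over 2 years: (1 + 0.111375)^2 − 1 ≈ 0.23515.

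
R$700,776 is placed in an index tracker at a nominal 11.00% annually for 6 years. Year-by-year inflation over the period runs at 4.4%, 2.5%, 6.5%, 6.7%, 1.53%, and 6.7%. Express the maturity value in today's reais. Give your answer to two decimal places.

R$994,992.70

Nominal value at maturity: R$700,776 × (1 + 11.00%)^6 ≈ R$1,310,741.63.
Price-level factor over 6 years: 1.044 × 1.025 × 1.065 × 1.067 × 1.0153 × 1.067 ≈ 1.3173379308.
Dividing the nominal maturity value by the price-level factor gives the value in today's money.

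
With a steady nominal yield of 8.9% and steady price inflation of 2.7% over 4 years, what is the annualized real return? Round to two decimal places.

6.04%

With constant rates the annual real return is the same each year: (1+8.9%)/(1+2.7%) − 1 = 0.06037.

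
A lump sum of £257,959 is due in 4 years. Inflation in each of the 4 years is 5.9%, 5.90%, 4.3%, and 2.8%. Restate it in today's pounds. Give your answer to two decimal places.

Price-level factor over 4 years: 1.059 × 1.0590 × 1.043 × 1.028 ≈ 1.2024564141.
Purchasing power today: £257,959 divided by that factor.

£214,526.69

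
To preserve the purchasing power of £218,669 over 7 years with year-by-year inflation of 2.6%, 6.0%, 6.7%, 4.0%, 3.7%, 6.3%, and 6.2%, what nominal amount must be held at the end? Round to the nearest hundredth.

Cumulative price-level factor: 1.026 × 1.060 × 1.067 × 1.040 × 1.037 × 1.063 × 1.062 ≈ 1.4128222389.
Multiplying £218,669 by the price-level factor gives the future nominal sum.

£308,940.43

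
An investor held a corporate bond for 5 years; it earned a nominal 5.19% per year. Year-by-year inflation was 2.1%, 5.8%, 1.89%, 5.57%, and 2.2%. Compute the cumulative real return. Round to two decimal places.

8.45%

Cumulative inflation factor: 1.021 × 1.058 × 1.0189 × 1.0557 × 1.022 ≈ 1.18750.
Nominal growth factor: 1.28787. Real growth factor = 1.28787 / 1.18750 ≈ 1.08452.
Total real return ≈ 8.4521%.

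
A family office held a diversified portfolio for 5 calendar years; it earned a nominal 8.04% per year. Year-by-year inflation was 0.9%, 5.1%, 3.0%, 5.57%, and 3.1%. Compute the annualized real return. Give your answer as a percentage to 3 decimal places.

4.366%

Cumulative inflation factor: 1.009 × 1.051 × 1.030 × 1.0557 × 1.031 ≈ 1.18886.
Nominal growth factor: 1.47205. Real growth factor = 1.47205 / 1.18886 ≈ 1.23821.
Annualized: 1.23821^(1/5) − 1 ≈ 0.04366.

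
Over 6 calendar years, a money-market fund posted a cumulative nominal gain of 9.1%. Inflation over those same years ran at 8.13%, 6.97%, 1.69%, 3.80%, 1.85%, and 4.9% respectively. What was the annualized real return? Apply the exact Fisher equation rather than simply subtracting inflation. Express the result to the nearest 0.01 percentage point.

-2.93%

Cumulative inflation factor: 1.0813 × 1.0697 × 1.0169 × 1.0380 × 1.0185 × 1.049 ≈ 1.30443.
Nominal growth factor: 1.09100. Real growth factor = 1.09100 / 1.30443 ≈ 0.83638.
Annualized: 0.83638^(1/6) − 1 ≈ -0.02934.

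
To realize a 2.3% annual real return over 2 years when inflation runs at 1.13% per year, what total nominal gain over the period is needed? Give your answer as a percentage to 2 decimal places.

7.03%

Required annual nominal rate: (1+2.3%)(1+1.13%) − 1 = 3.45599%.
Cumulative over 2 years: (1 + 0.0345599)^2 − 1 ≈ 0.07031.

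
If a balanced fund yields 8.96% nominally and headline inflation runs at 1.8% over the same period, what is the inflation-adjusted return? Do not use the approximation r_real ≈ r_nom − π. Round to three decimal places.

7.033%

Real return via the Fisher equation: (1 + 8.96%)/(1 + 1.8%) − 1 = 1.0896/1.018 − 1 ≈ 0.07033.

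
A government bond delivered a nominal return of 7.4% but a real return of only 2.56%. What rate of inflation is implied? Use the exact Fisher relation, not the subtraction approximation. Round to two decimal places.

From (1+r_nom) = (1+r_real)(1+π), we get 1+π = (1 + 7.4%)/(1 + 2.56%) = 1.074/1.0256 ≈ 1.04719.
So π ≈ 4.7192%.

4.72%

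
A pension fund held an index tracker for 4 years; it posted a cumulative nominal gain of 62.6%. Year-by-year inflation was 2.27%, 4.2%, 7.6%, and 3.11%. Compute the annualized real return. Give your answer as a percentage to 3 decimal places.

Cumulative inflation factor: 1.0227 × 1.042 × 1.076 × 1.0311 ≈ 1.18230.
Nominal growth factor: 1.62600. Real growth factor = 1.62600 / 1.18230 ≈ 1.37528.
Annualized: 1.37528^(1/4) − 1 ≈ 0.08292.

8.292%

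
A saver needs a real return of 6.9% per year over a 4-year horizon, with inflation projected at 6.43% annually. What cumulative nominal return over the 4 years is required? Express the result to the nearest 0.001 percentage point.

Required annual nominal rate: (1+6.9%)(1+6.43%) − 1 = 13.77367%.
Cumulative over 4 years: (1 + 0.1377367)^4 − 1 ≈ 0.67559.

67.559%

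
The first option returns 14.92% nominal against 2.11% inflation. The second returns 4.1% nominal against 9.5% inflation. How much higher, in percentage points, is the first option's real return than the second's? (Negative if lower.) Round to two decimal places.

17.48

The first option real return: 1.1492/1.0211 − 1 = 12.545%.
The second real return: 1.041/1.095 − 1 = -4.932%.
Difference: 12.545 − (-4.932) = 17.477 pp.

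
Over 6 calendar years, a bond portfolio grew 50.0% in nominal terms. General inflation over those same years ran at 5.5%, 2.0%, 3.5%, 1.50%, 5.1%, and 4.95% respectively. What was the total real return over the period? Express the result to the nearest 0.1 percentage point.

20.3%

Cumulative inflation factor: 1.055 × 1.020 × 1.035 × 1.0150 × 1.051 × 1.0495 ≈ 1.24694.
Nominal growth factor: 1.50000. Real growth factor = 1.50000 / 1.24694 ≈ 1.20295.
Total real return ≈ 20.2949%.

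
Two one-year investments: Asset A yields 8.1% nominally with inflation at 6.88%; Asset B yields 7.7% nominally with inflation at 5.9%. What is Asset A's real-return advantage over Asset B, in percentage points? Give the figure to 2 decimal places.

Asset A real return: 1.081/1.0688 − 1 = 1.141%.
Asset B real return: 1.077/1.059 − 1 = 1.700%.
Difference: 1.141 − 1.700 = -0.559 pp.

-0.56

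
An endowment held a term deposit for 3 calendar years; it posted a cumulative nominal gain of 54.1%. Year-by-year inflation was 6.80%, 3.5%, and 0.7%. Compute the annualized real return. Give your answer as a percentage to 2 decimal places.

11.45%

Cumulative inflation factor: 1.0680 × 1.035 × 1.007 ≈ 1.11312.
Nominal growth factor: 1.54100. Real growth factor = 1.54100 / 1.11312 ≈ 1.38440.
Annualized: 1.38440^(1/3) − 1 ≈ 0.11452.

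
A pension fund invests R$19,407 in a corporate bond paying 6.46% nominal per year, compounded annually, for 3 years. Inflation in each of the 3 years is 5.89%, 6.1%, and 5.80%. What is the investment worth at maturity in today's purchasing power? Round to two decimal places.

R$19,699.80

Nominal value at maturity: R$19,407 × (1 + 6.46%)^3 ≈ R$23,416.27.
Price-level factor over 3 years: 1.0589 × 1.061 × 1.0580 = 1.1886554882.
The maturity value deflated by that factor is the answer in today's purchasing power.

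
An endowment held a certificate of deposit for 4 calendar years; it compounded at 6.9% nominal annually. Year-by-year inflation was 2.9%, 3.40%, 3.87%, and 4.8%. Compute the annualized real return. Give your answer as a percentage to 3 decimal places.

Cumulative inflation factor: 1.029 × 1.0340 × 1.0387 × 1.048 ≈ 1.15821.
Nominal growth factor: 1.30590. Real growth factor = 1.30590 / 1.15821 ≈ 1.12752.
Annualized: 1.12752^(1/4) − 1 ≈ 0.03046.

3.046%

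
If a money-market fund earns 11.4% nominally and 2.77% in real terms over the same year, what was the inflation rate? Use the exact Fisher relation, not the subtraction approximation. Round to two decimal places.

From (1+r_nom) = (1+r_real)(1+π), we get 1+π = (1 + 11.4%)/(1 + 2.77%) = 1.114/1.0277 ≈ 1.08397.
So π ≈ 8.3974%.

8.40%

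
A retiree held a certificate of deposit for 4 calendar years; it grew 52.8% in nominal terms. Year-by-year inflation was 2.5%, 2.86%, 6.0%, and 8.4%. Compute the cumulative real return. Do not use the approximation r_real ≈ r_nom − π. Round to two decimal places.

26.13%

Cumulative inflation factor: 1.025 × 1.0286 × 1.060 × 1.084 ≈ 1.21145.
Nominal growth factor: 1.52800. Real growth factor = 1.52800 / 1.21145 ≈ 1.26130.
Total real return ≈ 26.1298%.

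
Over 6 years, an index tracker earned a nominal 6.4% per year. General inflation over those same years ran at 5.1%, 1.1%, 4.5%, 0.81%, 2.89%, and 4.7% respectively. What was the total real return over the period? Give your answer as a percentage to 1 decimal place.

20.3%

Cumulative inflation factor: 1.051 × 1.011 × 1.045 × 1.0081 × 1.0289 × 1.047 ≈ 1.20585.
Nominal growth factor: 1.45094. Real growth factor = 1.45094 / 1.20585 ≈ 1.20325.
Total real return ≈ 20.3251%.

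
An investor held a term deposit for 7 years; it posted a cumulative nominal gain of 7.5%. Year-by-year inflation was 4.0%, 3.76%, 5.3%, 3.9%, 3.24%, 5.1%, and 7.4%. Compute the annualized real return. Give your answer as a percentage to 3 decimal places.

-3.463%

Cumulative inflation factor: 1.040 × 1.0376 × 1.053 × 1.039 × 1.0324 × 1.051 × 1.074 ≈ 1.37582.
Nominal growth factor: 1.07500. Real growth factor = 1.07500 / 1.37582 ≈ 0.78135.
Annualized: 0.78135^(1/7) − 1 ≈ -0.03463.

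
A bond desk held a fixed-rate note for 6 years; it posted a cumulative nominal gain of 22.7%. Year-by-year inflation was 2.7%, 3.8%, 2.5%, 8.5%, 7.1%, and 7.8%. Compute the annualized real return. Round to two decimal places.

Cumulative inflation factor: 1.027 × 1.038 × 1.025 × 1.085 × 1.071 × 1.078 ≈ 1.36877.
Nominal growth factor: 1.22700. Real growth factor = 1.22700 / 1.36877 ≈ 0.89643.
Annualized: 0.89643^(1/6) − 1 ≈ -0.01806.

-1.81%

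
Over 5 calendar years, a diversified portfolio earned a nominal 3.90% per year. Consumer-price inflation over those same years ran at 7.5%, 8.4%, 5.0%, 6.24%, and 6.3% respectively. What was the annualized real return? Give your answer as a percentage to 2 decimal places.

Cumulative inflation factor: 1.075 × 1.084 × 1.050 × 1.0624 × 1.063 ≈ 1.38181.
Nominal growth factor: 1.21081. Real growth factor = 1.21081 / 1.38181 ≈ 0.87625.
Annualized: 0.87625^(1/5) − 1 ≈ -0.02607.

-2.61%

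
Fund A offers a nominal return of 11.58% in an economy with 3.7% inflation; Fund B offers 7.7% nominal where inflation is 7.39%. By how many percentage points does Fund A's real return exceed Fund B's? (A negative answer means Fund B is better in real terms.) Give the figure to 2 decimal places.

Fund A real return: 1.1158/1.037 − 1 = 7.599%.
Fund B real return: 1.077/1.0739 − 1 = 0.289%.
Difference: 7.599 − 0.289 = 7.310 pp.

7.31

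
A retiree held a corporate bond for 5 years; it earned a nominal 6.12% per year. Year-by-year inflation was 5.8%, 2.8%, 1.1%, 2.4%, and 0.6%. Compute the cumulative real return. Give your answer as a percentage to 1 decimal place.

Cumulative inflation factor: 1.058 × 1.028 × 1.011 × 1.024 × 1.006 ≈ 1.13273.
Nominal growth factor: 1.34582. Real growth factor = 1.34582 / 1.13273 ≈ 1.18811.
Total real return ≈ 18.8115%.

18.8%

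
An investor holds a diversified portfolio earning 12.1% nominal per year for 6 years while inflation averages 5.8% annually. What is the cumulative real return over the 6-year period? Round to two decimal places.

The annual real rate is (1+12.1%)/(1+5.8%) − 1 = 5.9546%.
Compounded over 6 years: (1 + 0.059546)^6 − 1 ≈ 0.41488.

41.49%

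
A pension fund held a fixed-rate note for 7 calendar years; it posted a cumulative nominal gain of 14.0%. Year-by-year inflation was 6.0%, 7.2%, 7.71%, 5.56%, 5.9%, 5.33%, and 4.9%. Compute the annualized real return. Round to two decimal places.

-3.95%

Cumulative inflation factor: 1.060 × 1.072 × 1.0771 × 1.0556 × 1.059 × 1.0533 × 1.049 ≈ 1.51175.
Nominal growth factor: 1.14000. Real growth factor = 1.14000 / 1.51175 ≈ 0.75409.
Annualized: 0.75409^(1/7) − 1 ≈ -0.03952.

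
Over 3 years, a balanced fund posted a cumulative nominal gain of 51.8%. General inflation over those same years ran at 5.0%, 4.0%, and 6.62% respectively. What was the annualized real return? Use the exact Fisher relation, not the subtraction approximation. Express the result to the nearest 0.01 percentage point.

9.25%

Cumulative inflation factor: 1.050 × 1.040 × 1.0662 ≈ 1.16429.
Nominal growth factor: 1.51800. Real growth factor = 1.51800 / 1.16429 ≈ 1.30380.
Annualized: 1.30380^(1/3) − 1 ≈ 0.09245.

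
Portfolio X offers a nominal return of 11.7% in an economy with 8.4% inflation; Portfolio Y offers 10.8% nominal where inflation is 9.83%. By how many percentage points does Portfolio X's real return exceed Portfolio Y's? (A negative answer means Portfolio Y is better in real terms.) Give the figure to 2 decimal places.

Portfolio X real return: 1.117/1.084 − 1 = 3.044%.
Portfolio Y real return: 1.108/1.0983 − 1 = 0.883%.
Difference: 3.044 − 0.883 = 2.161 pp.

2.16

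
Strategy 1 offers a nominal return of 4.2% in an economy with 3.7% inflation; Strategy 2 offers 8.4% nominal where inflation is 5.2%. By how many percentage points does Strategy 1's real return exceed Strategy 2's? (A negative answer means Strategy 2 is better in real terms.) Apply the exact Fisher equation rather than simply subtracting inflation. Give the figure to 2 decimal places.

-2.56

Strategy 1 real return: 1.042/1.037 − 1 = 0.482%.
Strategy 2 real return: 1.084/1.052 − 1 = 3.042%.
Difference: 0.482 − 3.042 = -2.560 pp.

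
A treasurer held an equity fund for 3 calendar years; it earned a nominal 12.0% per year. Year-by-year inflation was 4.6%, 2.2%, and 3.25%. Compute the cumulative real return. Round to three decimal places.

Cumulative inflation factor: 1.046 × 1.022 × 1.0325 ≈ 1.10375.
Nominal growth factor: 1.40493. Real growth factor = 1.40493 / 1.10375 ≈ 1.27286.
Total real return ≈ 27.2862%.

27.286%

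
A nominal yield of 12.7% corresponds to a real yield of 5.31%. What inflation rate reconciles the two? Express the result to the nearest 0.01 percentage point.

7.02%

From (1+r_nom) = (1+r_real)(1+π), we get 1+π = (1 + 12.7%)/(1 + 5.31%) = 1.127/1.0531 ≈ 1.07017.
So π ≈ 7.0174%.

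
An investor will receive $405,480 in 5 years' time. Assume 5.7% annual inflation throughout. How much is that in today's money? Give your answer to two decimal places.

$307,322.60

Price-level factor over 5 years: (1 + 5.7%)^5 ≈ 1.3193953117.
Purchasing power today: $405,480 divided by that factor.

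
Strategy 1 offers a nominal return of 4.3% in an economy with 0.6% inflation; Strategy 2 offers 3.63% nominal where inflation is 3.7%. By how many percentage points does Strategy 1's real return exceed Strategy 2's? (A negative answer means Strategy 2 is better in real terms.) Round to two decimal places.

3.75

Strategy 1 real return: 1.043/1.006 − 1 = 3.678%.
Strategy 2 real return: 1.0363/1.037 − 1 = -0.068%.
Difference: 3.678 − (-0.068) = 3.746 pp.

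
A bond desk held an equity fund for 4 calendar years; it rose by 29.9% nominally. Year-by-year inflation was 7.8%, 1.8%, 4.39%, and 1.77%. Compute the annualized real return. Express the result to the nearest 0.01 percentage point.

Cumulative inflation factor: 1.078 × 1.018 × 1.0439 × 1.0177 ≈ 1.16586.
Nominal growth factor: 1.29900. Real growth factor = 1.29900 / 1.16586 ≈ 1.11420.
Annualized: 1.11420^(1/4) − 1 ≈ 0.02740.

2.74%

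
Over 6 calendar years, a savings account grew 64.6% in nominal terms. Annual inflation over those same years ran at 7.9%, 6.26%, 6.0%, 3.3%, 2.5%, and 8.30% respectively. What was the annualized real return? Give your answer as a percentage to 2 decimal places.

2.81%

Cumulative inflation factor: 1.079 × 1.0626 × 1.060 × 1.033 × 1.025 × 1.0830 ≈ 1.39364.
Nominal growth factor: 1.64600. Real growth factor = 1.64600 / 1.39364 ≈ 1.18108.
Annualized: 1.18108^(1/6) − 1 ≈ 0.02813.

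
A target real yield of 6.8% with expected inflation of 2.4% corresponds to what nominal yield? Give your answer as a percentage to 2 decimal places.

By the Fisher equation, 1 + r_nom = (1 + 6.8%)(1 + 2.4%) = 1.068 × 1.024 = 1.093632.
So r_nom = 9.3632%.

9.36%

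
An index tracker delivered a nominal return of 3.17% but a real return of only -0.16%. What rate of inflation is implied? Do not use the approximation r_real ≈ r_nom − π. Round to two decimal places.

From (1+r_nom) = (1+r_real)(1+π), we get 1+π = (1 + 3.17%)/(1 − 0.16%) = 1.0317/0.9984 ≈ 1.03335.
So π ≈ 3.3353%.

3.34%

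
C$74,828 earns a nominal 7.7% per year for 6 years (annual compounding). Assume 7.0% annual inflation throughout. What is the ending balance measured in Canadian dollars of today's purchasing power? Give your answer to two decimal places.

C$77,813.63

Nominal value at maturity: C$74,828 × (1 + 7.7%)^6 ≈ C$116,777.28.
Price-level factor over 6 years: (1 + 7.0%)^6 ≈ 1.5007303518.
The maturity value deflated by that factor is the answer in today's purchasing power.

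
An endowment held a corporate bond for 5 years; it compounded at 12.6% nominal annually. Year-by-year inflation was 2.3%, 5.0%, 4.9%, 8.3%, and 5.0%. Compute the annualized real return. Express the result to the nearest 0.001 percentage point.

7.154%

Cumulative inflation factor: 1.023 × 1.050 × 1.049 × 1.083 × 1.050 ≈ 1.28132.
Nominal growth factor: 1.81006. Real growth factor = 1.81006 / 1.28132 ≈ 1.41265.
Annualized: 1.41265^(1/5) − 1 ≈ 0.07154.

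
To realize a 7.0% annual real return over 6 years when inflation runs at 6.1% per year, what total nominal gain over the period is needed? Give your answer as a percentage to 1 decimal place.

114.1%

Required annual nominal rate: (1+7.0%)(1+6.1%) − 1 = 13.527%.
Cumulative over 6 years: (1 + 0.13527)^6 − 1 ≈ 1.14089.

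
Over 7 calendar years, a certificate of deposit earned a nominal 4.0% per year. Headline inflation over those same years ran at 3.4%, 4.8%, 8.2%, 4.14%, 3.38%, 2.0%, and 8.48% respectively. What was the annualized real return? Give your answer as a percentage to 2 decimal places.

Cumulative inflation factor: 1.034 × 1.048 × 1.082 × 1.0414 × 1.0338 × 1.020 × 1.0848 ≈ 1.39673.
Nominal growth factor: 1.31593. Real growth factor = 1.31593 / 1.39673 ≈ 0.94215.
Annualized: 0.94215^(1/7) − 1 ≈ -0.00848.

-0.85%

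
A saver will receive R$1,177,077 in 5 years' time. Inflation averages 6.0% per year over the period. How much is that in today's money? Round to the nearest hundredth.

R$879,580.41

Price-level factor over 5 years: (1 + 6.0%)^5 = 1.3382255776.
Purchasing power today: R$1,177,077 divided by that factor.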